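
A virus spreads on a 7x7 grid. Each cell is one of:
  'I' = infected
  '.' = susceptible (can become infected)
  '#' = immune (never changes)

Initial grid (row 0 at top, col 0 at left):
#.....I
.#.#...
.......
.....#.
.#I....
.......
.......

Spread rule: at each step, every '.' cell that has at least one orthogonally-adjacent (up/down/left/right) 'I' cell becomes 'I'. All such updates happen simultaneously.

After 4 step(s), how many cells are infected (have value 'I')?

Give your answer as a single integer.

Step 0 (initial): 2 infected
Step 1: +5 new -> 7 infected
Step 2: +10 new -> 17 infected
Step 3: +14 new -> 31 infected
Step 4: +8 new -> 39 infected

Answer: 39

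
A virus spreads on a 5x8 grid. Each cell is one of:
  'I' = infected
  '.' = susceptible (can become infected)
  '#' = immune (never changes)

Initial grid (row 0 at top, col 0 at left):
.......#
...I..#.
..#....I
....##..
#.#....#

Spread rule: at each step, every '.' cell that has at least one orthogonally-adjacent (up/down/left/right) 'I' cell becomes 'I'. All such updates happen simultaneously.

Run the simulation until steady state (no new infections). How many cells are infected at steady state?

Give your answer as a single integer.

Answer: 32

Derivation:
Step 0 (initial): 2 infected
Step 1: +7 new -> 9 infected
Step 2: +8 new -> 17 infected
Step 3: +7 new -> 24 infected
Step 4: +6 new -> 30 infected
Step 5: +2 new -> 32 infected
Step 6: +0 new -> 32 infected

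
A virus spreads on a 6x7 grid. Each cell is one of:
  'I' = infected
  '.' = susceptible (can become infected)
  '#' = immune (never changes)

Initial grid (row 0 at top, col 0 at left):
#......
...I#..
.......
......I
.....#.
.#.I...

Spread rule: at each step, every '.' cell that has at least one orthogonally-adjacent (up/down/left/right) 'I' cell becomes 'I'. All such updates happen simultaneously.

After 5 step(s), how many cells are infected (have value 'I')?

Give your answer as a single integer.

Answer: 38

Derivation:
Step 0 (initial): 3 infected
Step 1: +9 new -> 12 infected
Step 2: +13 new -> 25 infected
Step 3: +8 new -> 33 infected
Step 4: +3 new -> 36 infected
Step 5: +2 new -> 38 infected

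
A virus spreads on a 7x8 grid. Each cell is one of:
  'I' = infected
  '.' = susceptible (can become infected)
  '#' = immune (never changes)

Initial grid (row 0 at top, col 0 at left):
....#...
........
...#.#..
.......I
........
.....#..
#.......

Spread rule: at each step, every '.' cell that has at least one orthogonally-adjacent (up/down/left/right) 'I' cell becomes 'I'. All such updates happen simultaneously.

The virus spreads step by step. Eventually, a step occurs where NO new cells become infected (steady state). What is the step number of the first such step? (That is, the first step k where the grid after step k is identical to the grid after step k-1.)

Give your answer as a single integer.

Answer: 11

Derivation:
Step 0 (initial): 1 infected
Step 1: +3 new -> 4 infected
Step 2: +5 new -> 9 infected
Step 3: +6 new -> 15 infected
Step 4: +6 new -> 21 infected
Step 5: +6 new -> 27 infected
Step 6: +6 new -> 33 infected
Step 7: +7 new -> 40 infected
Step 8: +6 new -> 46 infected
Step 9: +4 new -> 50 infected
Step 10: +1 new -> 51 infected
Step 11: +0 new -> 51 infected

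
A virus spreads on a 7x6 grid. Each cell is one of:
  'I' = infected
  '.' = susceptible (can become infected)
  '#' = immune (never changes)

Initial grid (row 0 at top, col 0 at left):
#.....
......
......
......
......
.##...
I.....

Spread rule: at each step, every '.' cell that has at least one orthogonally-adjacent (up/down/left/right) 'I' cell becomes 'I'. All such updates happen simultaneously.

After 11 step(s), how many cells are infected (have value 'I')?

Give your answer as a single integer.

Answer: 39

Derivation:
Step 0 (initial): 1 infected
Step 1: +2 new -> 3 infected
Step 2: +2 new -> 5 infected
Step 3: +3 new -> 8 infected
Step 4: +5 new -> 13 infected
Step 5: +6 new -> 19 infected
Step 6: +5 new -> 24 infected
Step 7: +5 new -> 29 infected
Step 8: +4 new -> 33 infected
Step 9: +3 new -> 36 infected
Step 10: +2 new -> 38 infected
Step 11: +1 new -> 39 infected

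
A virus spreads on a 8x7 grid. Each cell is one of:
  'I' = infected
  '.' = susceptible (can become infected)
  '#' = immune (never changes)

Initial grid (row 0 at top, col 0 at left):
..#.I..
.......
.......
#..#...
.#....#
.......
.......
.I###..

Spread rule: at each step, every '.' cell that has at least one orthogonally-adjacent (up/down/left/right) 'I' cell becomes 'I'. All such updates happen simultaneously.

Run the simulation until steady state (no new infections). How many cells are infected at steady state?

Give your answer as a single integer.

Answer: 48

Derivation:
Step 0 (initial): 2 infected
Step 1: +5 new -> 7 infected
Step 2: +7 new -> 14 infected
Step 3: +8 new -> 22 infected
Step 4: +9 new -> 31 infected
Step 5: +9 new -> 40 infected
Step 6: +6 new -> 46 infected
Step 7: +2 new -> 48 infected
Step 8: +0 new -> 48 infected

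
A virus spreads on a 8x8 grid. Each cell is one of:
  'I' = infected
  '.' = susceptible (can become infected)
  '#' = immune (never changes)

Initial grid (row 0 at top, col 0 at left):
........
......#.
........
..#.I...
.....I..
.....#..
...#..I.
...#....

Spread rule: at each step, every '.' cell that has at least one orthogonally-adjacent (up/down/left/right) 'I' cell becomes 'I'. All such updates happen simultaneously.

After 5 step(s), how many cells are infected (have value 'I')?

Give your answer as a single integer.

Step 0 (initial): 3 infected
Step 1: +9 new -> 12 infected
Step 2: +11 new -> 23 infected
Step 3: +9 new -> 32 infected
Step 4: +7 new -> 39 infected
Step 5: +9 new -> 48 infected

Answer: 48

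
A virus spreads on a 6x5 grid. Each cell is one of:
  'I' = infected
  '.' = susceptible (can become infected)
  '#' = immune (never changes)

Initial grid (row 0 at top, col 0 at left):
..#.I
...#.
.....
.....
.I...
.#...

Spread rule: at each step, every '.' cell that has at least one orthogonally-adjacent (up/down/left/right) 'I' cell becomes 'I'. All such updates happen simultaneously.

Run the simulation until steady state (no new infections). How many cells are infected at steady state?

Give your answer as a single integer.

Step 0 (initial): 2 infected
Step 1: +5 new -> 7 infected
Step 2: +7 new -> 14 infected
Step 3: +8 new -> 22 infected
Step 4: +4 new -> 26 infected
Step 5: +1 new -> 27 infected
Step 6: +0 new -> 27 infected

Answer: 27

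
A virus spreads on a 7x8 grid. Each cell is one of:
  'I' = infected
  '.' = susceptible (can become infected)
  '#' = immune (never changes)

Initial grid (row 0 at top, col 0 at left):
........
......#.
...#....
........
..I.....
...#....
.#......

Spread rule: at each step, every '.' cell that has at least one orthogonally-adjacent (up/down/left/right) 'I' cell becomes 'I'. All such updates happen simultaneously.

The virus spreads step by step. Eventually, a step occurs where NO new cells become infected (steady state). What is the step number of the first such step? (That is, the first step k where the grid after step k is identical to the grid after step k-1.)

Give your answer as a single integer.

Step 0 (initial): 1 infected
Step 1: +4 new -> 5 infected
Step 2: +7 new -> 12 infected
Step 3: +8 new -> 20 infected
Step 4: +10 new -> 30 infected
Step 5: +9 new -> 39 infected
Step 6: +7 new -> 46 infected
Step 7: +3 new -> 49 infected
Step 8: +2 new -> 51 infected
Step 9: +1 new -> 52 infected
Step 10: +0 new -> 52 infected

Answer: 10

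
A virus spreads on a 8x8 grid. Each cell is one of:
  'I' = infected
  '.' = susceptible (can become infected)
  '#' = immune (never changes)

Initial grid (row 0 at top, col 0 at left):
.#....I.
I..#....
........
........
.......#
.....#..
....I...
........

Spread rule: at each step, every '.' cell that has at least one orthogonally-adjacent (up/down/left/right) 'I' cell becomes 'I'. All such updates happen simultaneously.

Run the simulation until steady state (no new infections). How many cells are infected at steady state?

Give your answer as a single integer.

Answer: 60

Derivation:
Step 0 (initial): 3 infected
Step 1: +10 new -> 13 infected
Step 2: +13 new -> 26 infected
Step 3: +18 new -> 44 infected
Step 4: +15 new -> 59 infected
Step 5: +1 new -> 60 infected
Step 6: +0 new -> 60 infected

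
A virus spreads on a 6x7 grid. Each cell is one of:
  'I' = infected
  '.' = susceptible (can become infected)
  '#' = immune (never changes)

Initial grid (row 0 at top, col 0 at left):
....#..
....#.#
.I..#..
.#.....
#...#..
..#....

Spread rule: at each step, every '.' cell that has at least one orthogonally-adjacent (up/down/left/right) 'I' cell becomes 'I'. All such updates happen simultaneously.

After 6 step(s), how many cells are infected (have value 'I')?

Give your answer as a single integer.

Answer: 27

Derivation:
Step 0 (initial): 1 infected
Step 1: +3 new -> 4 infected
Step 2: +6 new -> 10 infected
Step 3: +5 new -> 15 infected
Step 4: +4 new -> 19 infected
Step 5: +3 new -> 22 infected
Step 6: +5 new -> 27 infected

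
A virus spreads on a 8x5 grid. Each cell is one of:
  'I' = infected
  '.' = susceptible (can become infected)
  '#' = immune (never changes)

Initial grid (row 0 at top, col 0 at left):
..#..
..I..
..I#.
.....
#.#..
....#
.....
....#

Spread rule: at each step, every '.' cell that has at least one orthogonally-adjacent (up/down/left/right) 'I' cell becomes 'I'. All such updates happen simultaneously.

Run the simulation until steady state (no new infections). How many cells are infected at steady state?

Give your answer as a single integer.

Answer: 34

Derivation:
Step 0 (initial): 2 infected
Step 1: +4 new -> 6 infected
Step 2: +7 new -> 13 infected
Step 3: +7 new -> 20 infected
Step 4: +3 new -> 23 infected
Step 5: +4 new -> 27 infected
Step 6: +5 new -> 32 infected
Step 7: +2 new -> 34 infected
Step 8: +0 new -> 34 infected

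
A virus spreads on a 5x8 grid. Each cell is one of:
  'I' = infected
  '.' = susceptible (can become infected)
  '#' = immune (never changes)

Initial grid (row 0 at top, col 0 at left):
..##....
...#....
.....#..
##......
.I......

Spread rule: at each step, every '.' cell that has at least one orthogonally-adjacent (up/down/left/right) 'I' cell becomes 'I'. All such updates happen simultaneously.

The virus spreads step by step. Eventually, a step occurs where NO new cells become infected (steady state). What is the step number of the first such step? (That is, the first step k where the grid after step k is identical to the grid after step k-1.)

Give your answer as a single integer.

Answer: 11

Derivation:
Step 0 (initial): 1 infected
Step 1: +2 new -> 3 infected
Step 2: +2 new -> 5 infected
Step 3: +3 new -> 8 infected
Step 4: +5 new -> 13 infected
Step 5: +5 new -> 18 infected
Step 6: +5 new -> 23 infected
Step 7: +5 new -> 28 infected
Step 8: +3 new -> 31 infected
Step 9: +2 new -> 33 infected
Step 10: +1 new -> 34 infected
Step 11: +0 new -> 34 infected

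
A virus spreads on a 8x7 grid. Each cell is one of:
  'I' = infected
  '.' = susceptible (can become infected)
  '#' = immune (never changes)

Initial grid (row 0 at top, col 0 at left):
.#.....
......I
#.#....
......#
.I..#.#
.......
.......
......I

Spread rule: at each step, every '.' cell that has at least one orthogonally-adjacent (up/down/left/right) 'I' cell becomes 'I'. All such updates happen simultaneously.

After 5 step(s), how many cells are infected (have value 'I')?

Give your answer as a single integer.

Step 0 (initial): 3 infected
Step 1: +9 new -> 12 infected
Step 2: +13 new -> 25 infected
Step 3: +13 new -> 38 infected
Step 4: +10 new -> 48 infected
Step 5: +2 new -> 50 infected

Answer: 50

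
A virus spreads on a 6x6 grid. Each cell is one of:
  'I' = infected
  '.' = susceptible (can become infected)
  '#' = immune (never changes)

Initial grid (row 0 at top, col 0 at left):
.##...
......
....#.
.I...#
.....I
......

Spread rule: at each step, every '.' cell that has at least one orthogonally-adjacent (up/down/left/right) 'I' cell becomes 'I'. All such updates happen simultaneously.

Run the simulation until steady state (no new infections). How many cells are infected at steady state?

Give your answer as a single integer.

Answer: 32

Derivation:
Step 0 (initial): 2 infected
Step 1: +6 new -> 8 infected
Step 2: +10 new -> 18 infected
Step 3: +6 new -> 24 infected
Step 4: +2 new -> 26 infected
Step 5: +2 new -> 28 infected
Step 6: +2 new -> 30 infected
Step 7: +2 new -> 32 infected
Step 8: +0 new -> 32 infected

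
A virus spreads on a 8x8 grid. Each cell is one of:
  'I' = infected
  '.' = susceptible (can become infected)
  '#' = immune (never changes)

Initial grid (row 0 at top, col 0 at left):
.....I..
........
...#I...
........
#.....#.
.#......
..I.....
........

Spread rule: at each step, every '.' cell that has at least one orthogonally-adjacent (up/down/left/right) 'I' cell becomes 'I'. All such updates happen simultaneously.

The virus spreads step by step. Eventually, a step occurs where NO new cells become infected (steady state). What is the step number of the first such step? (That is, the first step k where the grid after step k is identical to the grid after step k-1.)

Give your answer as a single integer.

Answer: 7

Derivation:
Step 0 (initial): 3 infected
Step 1: +10 new -> 13 infected
Step 2: +14 new -> 27 infected
Step 3: +14 new -> 41 infected
Step 4: +8 new -> 49 infected
Step 5: +8 new -> 57 infected
Step 6: +3 new -> 60 infected
Step 7: +0 new -> 60 infected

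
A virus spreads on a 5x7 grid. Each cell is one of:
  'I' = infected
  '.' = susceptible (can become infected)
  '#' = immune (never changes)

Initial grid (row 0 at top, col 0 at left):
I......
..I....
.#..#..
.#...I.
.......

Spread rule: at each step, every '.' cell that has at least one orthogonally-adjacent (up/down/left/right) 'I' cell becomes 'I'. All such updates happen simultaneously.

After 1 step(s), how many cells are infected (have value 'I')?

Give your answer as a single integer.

Step 0 (initial): 3 infected
Step 1: +10 new -> 13 infected

Answer: 13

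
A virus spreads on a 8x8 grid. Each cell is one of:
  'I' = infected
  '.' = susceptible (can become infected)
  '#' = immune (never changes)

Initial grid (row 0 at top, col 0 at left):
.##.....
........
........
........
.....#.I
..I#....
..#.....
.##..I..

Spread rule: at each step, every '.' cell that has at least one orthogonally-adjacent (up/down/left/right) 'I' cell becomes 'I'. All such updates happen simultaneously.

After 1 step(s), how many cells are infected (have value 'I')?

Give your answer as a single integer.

Step 0 (initial): 3 infected
Step 1: +8 new -> 11 infected

Answer: 11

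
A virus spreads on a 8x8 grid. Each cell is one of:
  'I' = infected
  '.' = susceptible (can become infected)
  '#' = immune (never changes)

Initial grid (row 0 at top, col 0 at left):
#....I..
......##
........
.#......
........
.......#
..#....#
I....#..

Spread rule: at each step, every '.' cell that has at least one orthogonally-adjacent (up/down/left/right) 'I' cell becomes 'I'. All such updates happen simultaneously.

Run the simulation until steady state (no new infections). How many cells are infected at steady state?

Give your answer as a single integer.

Step 0 (initial): 2 infected
Step 1: +5 new -> 7 infected
Step 2: +7 new -> 14 infected
Step 3: +8 new -> 22 infected
Step 4: +12 new -> 34 infected
Step 5: +11 new -> 45 infected
Step 6: +8 new -> 53 infected
Step 7: +1 new -> 54 infected
Step 8: +1 new -> 55 infected
Step 9: +1 new -> 56 infected
Step 10: +0 new -> 56 infected

Answer: 56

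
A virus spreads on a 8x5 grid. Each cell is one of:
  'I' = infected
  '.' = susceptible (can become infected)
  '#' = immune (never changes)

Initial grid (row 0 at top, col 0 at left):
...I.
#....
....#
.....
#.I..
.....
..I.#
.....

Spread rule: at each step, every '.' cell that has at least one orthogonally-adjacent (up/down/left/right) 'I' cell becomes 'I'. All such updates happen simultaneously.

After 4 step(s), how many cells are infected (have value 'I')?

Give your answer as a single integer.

Step 0 (initial): 3 infected
Step 1: +10 new -> 13 infected
Step 2: +13 new -> 26 infected
Step 3: +9 new -> 35 infected
Step 4: +1 new -> 36 infected

Answer: 36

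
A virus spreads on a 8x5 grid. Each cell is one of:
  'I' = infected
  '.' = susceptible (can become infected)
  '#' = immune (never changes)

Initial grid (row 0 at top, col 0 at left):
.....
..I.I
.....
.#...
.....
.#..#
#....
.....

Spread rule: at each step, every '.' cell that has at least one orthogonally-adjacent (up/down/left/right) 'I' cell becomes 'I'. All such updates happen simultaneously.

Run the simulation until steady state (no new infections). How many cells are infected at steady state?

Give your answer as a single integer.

Step 0 (initial): 2 infected
Step 1: +6 new -> 8 infected
Step 2: +7 new -> 15 infected
Step 3: +5 new -> 20 infected
Step 4: +4 new -> 24 infected
Step 5: +3 new -> 27 infected
Step 6: +4 new -> 31 infected
Step 7: +3 new -> 34 infected
Step 8: +2 new -> 36 infected
Step 9: +0 new -> 36 infected

Answer: 36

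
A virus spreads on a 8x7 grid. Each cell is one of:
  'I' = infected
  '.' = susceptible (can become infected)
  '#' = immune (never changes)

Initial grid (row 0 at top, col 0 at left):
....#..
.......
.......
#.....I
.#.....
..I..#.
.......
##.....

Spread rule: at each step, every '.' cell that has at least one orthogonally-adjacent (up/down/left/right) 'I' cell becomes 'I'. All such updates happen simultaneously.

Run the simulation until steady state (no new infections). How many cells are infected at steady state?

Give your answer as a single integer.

Step 0 (initial): 2 infected
Step 1: +7 new -> 9 infected
Step 2: +12 new -> 21 infected
Step 3: +12 new -> 33 infected
Step 4: +8 new -> 41 infected
Step 5: +5 new -> 46 infected
Step 6: +3 new -> 49 infected
Step 7: +1 new -> 50 infected
Step 8: +0 new -> 50 infected

Answer: 50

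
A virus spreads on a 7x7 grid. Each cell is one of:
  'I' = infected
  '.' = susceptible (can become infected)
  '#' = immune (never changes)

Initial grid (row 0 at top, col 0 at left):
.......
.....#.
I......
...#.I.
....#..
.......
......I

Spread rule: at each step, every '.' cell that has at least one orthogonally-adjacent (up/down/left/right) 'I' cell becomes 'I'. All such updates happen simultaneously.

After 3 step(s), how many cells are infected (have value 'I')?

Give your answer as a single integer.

Step 0 (initial): 3 infected
Step 1: +9 new -> 12 infected
Step 2: +10 new -> 22 infected
Step 3: +10 new -> 32 infected

Answer: 32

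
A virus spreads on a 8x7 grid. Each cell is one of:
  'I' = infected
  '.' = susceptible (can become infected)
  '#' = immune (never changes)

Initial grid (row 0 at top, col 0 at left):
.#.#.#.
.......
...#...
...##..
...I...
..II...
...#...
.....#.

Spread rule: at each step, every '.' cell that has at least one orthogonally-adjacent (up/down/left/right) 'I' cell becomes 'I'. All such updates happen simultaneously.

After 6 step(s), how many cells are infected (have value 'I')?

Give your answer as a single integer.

Step 0 (initial): 3 infected
Step 1: +5 new -> 8 infected
Step 2: +8 new -> 16 infected
Step 3: +11 new -> 27 infected
Step 4: +7 new -> 34 infected
Step 5: +8 new -> 42 infected
Step 6: +3 new -> 45 infected

Answer: 45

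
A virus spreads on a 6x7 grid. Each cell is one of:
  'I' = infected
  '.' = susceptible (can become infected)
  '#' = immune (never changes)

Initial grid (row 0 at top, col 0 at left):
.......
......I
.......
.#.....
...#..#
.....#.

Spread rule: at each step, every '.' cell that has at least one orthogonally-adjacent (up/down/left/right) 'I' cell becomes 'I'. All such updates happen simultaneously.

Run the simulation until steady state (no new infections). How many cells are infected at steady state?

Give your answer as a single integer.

Step 0 (initial): 1 infected
Step 1: +3 new -> 4 infected
Step 2: +4 new -> 8 infected
Step 3: +4 new -> 12 infected
Step 4: +5 new -> 17 infected
Step 5: +5 new -> 22 infected
Step 6: +5 new -> 27 infected
Step 7: +4 new -> 31 infected
Step 8: +3 new -> 34 infected
Step 9: +2 new -> 36 infected
Step 10: +1 new -> 37 infected
Step 11: +0 new -> 37 infected

Answer: 37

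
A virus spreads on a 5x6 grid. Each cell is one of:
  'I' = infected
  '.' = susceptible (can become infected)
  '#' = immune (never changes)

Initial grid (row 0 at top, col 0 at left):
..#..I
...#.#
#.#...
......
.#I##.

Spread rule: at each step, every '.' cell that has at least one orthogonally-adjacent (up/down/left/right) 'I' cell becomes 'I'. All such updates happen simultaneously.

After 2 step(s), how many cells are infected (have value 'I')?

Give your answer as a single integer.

Step 0 (initial): 2 infected
Step 1: +2 new -> 4 infected
Step 2: +4 new -> 8 infected

Answer: 8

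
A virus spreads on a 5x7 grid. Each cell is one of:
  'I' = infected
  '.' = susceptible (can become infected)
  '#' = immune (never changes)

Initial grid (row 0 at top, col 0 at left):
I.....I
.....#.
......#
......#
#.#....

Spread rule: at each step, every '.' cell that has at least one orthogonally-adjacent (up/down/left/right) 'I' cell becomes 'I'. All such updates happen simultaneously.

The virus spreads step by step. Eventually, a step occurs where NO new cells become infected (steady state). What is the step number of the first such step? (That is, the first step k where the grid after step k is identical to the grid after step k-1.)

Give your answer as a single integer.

Answer: 9

Derivation:
Step 0 (initial): 2 infected
Step 1: +4 new -> 6 infected
Step 2: +4 new -> 10 infected
Step 3: +5 new -> 15 infected
Step 4: +4 new -> 19 infected
Step 5: +5 new -> 24 infected
Step 6: +3 new -> 27 infected
Step 7: +2 new -> 29 infected
Step 8: +1 new -> 30 infected
Step 9: +0 new -> 30 infected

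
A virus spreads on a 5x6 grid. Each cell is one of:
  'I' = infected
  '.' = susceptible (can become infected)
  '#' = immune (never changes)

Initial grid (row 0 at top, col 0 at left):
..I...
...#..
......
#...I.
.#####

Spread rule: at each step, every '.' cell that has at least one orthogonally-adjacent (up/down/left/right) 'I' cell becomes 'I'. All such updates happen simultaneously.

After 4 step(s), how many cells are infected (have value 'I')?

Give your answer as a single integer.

Step 0 (initial): 2 infected
Step 1: +6 new -> 8 infected
Step 2: +8 new -> 16 infected
Step 3: +5 new -> 21 infected
Step 4: +1 new -> 22 infected

Answer: 22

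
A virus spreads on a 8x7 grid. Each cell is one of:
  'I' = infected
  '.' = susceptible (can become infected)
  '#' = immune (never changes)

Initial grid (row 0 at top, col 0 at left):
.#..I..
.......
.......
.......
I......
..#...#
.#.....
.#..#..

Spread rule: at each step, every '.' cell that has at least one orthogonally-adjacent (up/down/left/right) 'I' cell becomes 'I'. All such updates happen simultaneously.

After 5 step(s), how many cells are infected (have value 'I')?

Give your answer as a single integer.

Step 0 (initial): 2 infected
Step 1: +6 new -> 8 infected
Step 2: +10 new -> 18 infected
Step 3: +10 new -> 28 infected
Step 4: +8 new -> 36 infected
Step 5: +4 new -> 40 infected

Answer: 40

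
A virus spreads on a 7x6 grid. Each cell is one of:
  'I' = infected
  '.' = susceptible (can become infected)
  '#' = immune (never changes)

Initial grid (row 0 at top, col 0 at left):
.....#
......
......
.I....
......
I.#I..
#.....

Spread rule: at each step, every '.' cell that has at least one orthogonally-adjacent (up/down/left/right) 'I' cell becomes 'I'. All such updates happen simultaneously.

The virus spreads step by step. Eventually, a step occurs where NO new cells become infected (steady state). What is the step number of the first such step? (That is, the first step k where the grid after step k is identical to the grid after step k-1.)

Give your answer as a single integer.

Step 0 (initial): 3 infected
Step 1: +9 new -> 12 infected
Step 2: +10 new -> 22 infected
Step 3: +7 new -> 29 infected
Step 4: +5 new -> 34 infected
Step 5: +3 new -> 37 infected
Step 6: +2 new -> 39 infected
Step 7: +0 new -> 39 infected

Answer: 7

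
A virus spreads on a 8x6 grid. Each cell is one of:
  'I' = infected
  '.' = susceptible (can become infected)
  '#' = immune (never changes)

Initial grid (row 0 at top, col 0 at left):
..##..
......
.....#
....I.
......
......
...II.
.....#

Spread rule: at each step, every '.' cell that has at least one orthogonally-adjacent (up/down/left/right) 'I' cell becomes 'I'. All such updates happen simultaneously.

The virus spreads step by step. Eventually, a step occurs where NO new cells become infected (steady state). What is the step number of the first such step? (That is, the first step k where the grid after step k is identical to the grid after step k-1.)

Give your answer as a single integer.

Step 0 (initial): 3 infected
Step 1: +10 new -> 13 infected
Step 2: +9 new -> 22 infected
Step 3: +9 new -> 31 infected
Step 4: +7 new -> 38 infected
Step 5: +3 new -> 41 infected
Step 6: +2 new -> 43 infected
Step 7: +1 new -> 44 infected
Step 8: +0 new -> 44 infected

Answer: 8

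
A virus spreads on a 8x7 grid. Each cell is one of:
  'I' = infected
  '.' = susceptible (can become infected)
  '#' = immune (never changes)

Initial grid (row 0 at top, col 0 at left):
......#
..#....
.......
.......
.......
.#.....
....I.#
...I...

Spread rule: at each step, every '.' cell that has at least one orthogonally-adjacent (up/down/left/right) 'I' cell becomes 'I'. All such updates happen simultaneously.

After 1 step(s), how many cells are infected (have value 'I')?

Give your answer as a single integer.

Step 0 (initial): 2 infected
Step 1: +5 new -> 7 infected

Answer: 7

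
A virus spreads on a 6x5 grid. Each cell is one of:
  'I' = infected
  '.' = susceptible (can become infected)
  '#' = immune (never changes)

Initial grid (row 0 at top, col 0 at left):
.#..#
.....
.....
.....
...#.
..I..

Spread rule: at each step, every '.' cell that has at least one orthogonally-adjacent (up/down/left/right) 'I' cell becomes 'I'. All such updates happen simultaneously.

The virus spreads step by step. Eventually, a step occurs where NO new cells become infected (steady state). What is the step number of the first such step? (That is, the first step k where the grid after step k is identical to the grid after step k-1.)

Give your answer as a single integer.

Step 0 (initial): 1 infected
Step 1: +3 new -> 4 infected
Step 2: +4 new -> 8 infected
Step 3: +5 new -> 13 infected
Step 4: +5 new -> 18 infected
Step 5: +5 new -> 23 infected
Step 6: +3 new -> 26 infected
Step 7: +1 new -> 27 infected
Step 8: +0 new -> 27 infected

Answer: 8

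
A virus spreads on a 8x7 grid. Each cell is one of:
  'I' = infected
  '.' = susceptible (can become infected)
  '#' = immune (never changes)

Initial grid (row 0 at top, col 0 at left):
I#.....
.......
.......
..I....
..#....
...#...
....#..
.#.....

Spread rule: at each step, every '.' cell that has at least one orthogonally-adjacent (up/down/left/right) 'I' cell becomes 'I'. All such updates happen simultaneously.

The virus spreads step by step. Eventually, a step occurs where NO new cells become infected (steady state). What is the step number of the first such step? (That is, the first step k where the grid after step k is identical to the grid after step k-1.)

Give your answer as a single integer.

Answer: 9

Derivation:
Step 0 (initial): 2 infected
Step 1: +4 new -> 6 infected
Step 2: +9 new -> 15 infected
Step 3: +7 new -> 22 infected
Step 4: +9 new -> 31 infected
Step 5: +7 new -> 38 infected
Step 6: +7 new -> 45 infected
Step 7: +4 new -> 49 infected
Step 8: +2 new -> 51 infected
Step 9: +0 new -> 51 infected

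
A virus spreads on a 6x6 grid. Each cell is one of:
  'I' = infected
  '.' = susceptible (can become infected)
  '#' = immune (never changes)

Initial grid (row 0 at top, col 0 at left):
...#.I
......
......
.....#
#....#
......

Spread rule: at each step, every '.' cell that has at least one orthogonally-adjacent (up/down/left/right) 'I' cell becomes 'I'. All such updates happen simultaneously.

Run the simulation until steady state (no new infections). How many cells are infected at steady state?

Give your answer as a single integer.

Step 0 (initial): 1 infected
Step 1: +2 new -> 3 infected
Step 2: +2 new -> 5 infected
Step 3: +2 new -> 7 infected
Step 4: +3 new -> 10 infected
Step 5: +5 new -> 15 infected
Step 6: +6 new -> 21 infected
Step 7: +6 new -> 27 infected
Step 8: +3 new -> 30 infected
Step 9: +1 new -> 31 infected
Step 10: +1 new -> 32 infected
Step 11: +0 new -> 32 infected

Answer: 32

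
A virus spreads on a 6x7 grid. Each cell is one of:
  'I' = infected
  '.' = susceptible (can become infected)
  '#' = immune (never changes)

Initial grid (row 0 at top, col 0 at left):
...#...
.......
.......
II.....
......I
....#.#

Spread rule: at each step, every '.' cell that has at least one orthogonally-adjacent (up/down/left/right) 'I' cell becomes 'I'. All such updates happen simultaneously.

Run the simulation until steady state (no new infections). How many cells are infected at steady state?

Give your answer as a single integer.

Step 0 (initial): 3 infected
Step 1: +7 new -> 10 infected
Step 2: +11 new -> 21 infected
Step 3: +9 new -> 30 infected
Step 4: +6 new -> 36 infected
Step 5: +2 new -> 38 infected
Step 6: +1 new -> 39 infected
Step 7: +0 new -> 39 infected

Answer: 39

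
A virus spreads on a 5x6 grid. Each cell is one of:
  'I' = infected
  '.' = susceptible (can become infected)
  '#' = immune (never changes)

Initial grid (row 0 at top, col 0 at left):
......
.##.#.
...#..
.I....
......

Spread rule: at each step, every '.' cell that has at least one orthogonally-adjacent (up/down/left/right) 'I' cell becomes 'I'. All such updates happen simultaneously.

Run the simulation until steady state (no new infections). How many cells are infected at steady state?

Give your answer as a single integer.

Answer: 26

Derivation:
Step 0 (initial): 1 infected
Step 1: +4 new -> 5 infected
Step 2: +5 new -> 10 infected
Step 3: +3 new -> 13 infected
Step 4: +4 new -> 17 infected
Step 5: +3 new -> 20 infected
Step 6: +2 new -> 22 infected
Step 7: +2 new -> 24 infected
Step 8: +2 new -> 26 infected
Step 9: +0 new -> 26 infected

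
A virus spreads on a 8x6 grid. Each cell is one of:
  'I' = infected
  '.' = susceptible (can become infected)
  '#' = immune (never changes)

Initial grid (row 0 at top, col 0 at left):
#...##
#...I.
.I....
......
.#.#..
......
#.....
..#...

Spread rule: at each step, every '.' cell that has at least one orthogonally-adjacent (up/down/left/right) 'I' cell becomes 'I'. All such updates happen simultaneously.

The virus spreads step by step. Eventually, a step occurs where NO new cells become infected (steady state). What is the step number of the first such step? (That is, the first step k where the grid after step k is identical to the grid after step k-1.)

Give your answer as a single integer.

Step 0 (initial): 2 infected
Step 1: +7 new -> 9 infected
Step 2: +8 new -> 17 infected
Step 3: +6 new -> 23 infected
Step 4: +4 new -> 27 infected
Step 5: +5 new -> 32 infected
Step 6: +4 new -> 36 infected
Step 7: +3 new -> 39 infected
Step 8: +1 new -> 40 infected
Step 9: +0 new -> 40 infected

Answer: 9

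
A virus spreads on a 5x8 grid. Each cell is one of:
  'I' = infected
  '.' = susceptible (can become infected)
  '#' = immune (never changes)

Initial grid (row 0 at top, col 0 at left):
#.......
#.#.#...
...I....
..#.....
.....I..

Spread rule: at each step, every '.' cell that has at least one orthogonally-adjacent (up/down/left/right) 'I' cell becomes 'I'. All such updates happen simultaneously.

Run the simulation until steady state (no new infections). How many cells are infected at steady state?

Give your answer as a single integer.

Answer: 35

Derivation:
Step 0 (initial): 2 infected
Step 1: +7 new -> 9 infected
Step 2: +7 new -> 16 infected
Step 3: +9 new -> 25 infected
Step 4: +6 new -> 31 infected
Step 5: +3 new -> 34 infected
Step 6: +1 new -> 35 infected
Step 7: +0 new -> 35 infected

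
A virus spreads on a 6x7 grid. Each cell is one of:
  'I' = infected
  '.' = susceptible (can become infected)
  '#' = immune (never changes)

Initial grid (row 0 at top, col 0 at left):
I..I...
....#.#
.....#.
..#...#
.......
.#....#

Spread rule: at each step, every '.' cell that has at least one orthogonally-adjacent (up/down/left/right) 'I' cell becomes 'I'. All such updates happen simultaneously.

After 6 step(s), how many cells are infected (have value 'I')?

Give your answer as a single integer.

Answer: 32

Derivation:
Step 0 (initial): 2 infected
Step 1: +5 new -> 7 infected
Step 2: +5 new -> 12 infected
Step 3: +7 new -> 19 infected
Step 4: +4 new -> 23 infected
Step 5: +6 new -> 29 infected
Step 6: +3 new -> 32 infected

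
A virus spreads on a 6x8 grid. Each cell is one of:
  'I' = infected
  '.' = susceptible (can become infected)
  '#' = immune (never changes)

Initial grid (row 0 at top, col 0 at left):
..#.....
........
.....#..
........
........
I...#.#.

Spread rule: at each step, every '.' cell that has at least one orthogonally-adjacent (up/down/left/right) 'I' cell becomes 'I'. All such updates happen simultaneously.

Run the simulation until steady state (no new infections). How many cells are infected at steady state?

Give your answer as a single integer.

Step 0 (initial): 1 infected
Step 1: +2 new -> 3 infected
Step 2: +3 new -> 6 infected
Step 3: +4 new -> 10 infected
Step 4: +4 new -> 14 infected
Step 5: +5 new -> 19 infected
Step 6: +5 new -> 24 infected
Step 7: +5 new -> 29 infected
Step 8: +4 new -> 33 infected
Step 9: +5 new -> 38 infected
Step 10: +3 new -> 41 infected
Step 11: +2 new -> 43 infected
Step 12: +1 new -> 44 infected
Step 13: +0 new -> 44 infected

Answer: 44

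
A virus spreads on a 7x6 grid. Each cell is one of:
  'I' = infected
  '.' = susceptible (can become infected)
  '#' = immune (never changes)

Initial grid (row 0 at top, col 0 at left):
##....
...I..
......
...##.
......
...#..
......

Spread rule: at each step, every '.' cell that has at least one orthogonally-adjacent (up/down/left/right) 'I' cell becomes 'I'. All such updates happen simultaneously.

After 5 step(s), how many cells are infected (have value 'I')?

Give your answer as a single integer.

Step 0 (initial): 1 infected
Step 1: +4 new -> 5 infected
Step 2: +6 new -> 11 infected
Step 3: +5 new -> 16 infected
Step 4: +4 new -> 20 infected
Step 5: +5 new -> 25 infected

Answer: 25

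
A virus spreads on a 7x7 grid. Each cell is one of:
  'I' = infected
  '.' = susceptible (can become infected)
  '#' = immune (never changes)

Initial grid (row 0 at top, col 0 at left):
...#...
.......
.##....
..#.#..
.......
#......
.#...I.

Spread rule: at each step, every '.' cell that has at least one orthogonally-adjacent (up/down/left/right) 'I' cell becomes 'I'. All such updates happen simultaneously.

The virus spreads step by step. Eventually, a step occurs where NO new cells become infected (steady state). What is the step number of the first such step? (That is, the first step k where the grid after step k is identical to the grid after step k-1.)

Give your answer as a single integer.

Answer: 12

Derivation:
Step 0 (initial): 1 infected
Step 1: +3 new -> 4 infected
Step 2: +4 new -> 8 infected
Step 3: +5 new -> 13 infected
Step 4: +4 new -> 17 infected
Step 5: +6 new -> 23 infected
Step 6: +5 new -> 28 infected
Step 7: +5 new -> 33 infected
Step 8: +2 new -> 35 infected
Step 9: +3 new -> 38 infected
Step 10: +2 new -> 40 infected
Step 11: +1 new -> 41 infected
Step 12: +0 new -> 41 infected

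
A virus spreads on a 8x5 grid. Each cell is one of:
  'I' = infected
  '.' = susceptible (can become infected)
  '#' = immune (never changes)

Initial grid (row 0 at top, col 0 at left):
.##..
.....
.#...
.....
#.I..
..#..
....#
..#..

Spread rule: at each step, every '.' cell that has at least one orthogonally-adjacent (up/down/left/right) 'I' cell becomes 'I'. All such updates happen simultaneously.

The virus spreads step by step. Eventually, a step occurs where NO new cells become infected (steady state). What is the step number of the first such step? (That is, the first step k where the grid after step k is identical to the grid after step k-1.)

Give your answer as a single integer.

Answer: 7

Derivation:
Step 0 (initial): 1 infected
Step 1: +3 new -> 4 infected
Step 2: +6 new -> 10 infected
Step 3: +8 new -> 18 infected
Step 4: +8 new -> 26 infected
Step 5: +5 new -> 31 infected
Step 6: +2 new -> 33 infected
Step 7: +0 new -> 33 infected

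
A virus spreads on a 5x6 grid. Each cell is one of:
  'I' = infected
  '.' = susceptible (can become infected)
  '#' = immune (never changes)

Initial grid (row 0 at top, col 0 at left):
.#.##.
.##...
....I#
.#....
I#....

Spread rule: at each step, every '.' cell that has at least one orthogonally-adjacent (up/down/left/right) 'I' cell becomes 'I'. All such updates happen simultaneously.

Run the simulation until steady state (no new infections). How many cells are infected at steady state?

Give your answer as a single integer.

Answer: 21

Derivation:
Step 0 (initial): 2 infected
Step 1: +4 new -> 6 infected
Step 2: +7 new -> 13 infected
Step 3: +6 new -> 19 infected
Step 4: +2 new -> 21 infected
Step 5: +0 new -> 21 infected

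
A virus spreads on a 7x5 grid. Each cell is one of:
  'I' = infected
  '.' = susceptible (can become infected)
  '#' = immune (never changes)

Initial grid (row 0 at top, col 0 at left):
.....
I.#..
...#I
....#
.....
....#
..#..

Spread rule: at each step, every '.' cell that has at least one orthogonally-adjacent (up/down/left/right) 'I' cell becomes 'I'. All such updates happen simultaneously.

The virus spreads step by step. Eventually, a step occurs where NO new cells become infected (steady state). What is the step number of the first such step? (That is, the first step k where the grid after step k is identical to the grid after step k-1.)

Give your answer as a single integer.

Step 0 (initial): 2 infected
Step 1: +4 new -> 6 infected
Step 2: +5 new -> 11 infected
Step 3: +5 new -> 16 infected
Step 4: +3 new -> 19 infected
Step 5: +4 new -> 23 infected
Step 6: +3 new -> 26 infected
Step 7: +2 new -> 28 infected
Step 8: +1 new -> 29 infected
Step 9: +1 new -> 30 infected
Step 10: +0 new -> 30 infected

Answer: 10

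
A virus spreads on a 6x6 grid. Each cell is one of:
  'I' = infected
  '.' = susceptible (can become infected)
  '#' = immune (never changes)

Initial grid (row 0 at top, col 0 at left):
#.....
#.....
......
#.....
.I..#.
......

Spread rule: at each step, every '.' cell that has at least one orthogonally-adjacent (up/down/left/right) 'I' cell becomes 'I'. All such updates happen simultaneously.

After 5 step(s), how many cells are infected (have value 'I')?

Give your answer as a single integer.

Step 0 (initial): 1 infected
Step 1: +4 new -> 5 infected
Step 2: +5 new -> 10 infected
Step 3: +5 new -> 15 infected
Step 4: +5 new -> 20 infected
Step 5: +5 new -> 25 infected

Answer: 25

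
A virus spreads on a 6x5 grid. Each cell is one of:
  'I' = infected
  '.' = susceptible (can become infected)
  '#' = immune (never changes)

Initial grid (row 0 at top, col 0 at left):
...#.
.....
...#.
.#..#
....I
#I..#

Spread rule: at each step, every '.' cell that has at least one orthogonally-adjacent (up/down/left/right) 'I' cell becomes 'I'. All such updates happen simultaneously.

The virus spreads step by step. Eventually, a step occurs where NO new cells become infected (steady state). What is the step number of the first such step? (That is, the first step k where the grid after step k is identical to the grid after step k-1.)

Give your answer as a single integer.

Answer: 9

Derivation:
Step 0 (initial): 2 infected
Step 1: +3 new -> 5 infected
Step 2: +4 new -> 9 infected
Step 3: +2 new -> 11 infected
Step 4: +2 new -> 13 infected
Step 5: +3 new -> 16 infected
Step 6: +4 new -> 20 infected
Step 7: +2 new -> 22 infected
Step 8: +2 new -> 24 infected
Step 9: +0 new -> 24 infected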